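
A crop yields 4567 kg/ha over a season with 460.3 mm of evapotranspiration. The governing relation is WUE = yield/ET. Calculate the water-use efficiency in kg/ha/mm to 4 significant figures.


WUE = 4567 / 460.3 = 9.922 kg/ha/mm
Therefore the water-use efficiency = 9.922 kg/ha/mm.


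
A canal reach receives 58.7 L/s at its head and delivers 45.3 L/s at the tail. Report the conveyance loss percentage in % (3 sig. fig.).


Approach: apply the conveyance loss ratio, loss% = ((Q_head - Q_tail)/Q_head)*100.
loss = ((58.7 - 45.3)/58.7)*100 = 22.8 %
Therefore the conveyance loss percentage = 22.8 %.


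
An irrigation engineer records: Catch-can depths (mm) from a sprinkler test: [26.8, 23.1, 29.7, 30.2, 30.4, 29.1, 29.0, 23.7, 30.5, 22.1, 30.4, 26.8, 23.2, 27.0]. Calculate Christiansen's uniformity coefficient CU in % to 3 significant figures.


Approach: apply Christiansen's uniformity coefficient, CU = (1 - mean_abs_deviation/mean)*100.
mean = 27.286 mm
mean |d_i - mean| = 2.6143 mm
CU = (1 - 2.6143/27.286)*100 = 90.4 %
Therefore Christiansen's uniformity coefficient CU = 90.4 %.


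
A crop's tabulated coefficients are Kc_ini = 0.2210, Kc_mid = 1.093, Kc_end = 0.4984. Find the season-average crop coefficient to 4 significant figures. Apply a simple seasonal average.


Approach: apply a simple seasonal average, Kc_avg = (Kc_ini + Kc_mid + Kc_end)/3.
Kc_avg = (0.2210 + 1.093 + 0.4984)/3 = 0.6041
Therefore the season-average crop coefficient = 0.6041.


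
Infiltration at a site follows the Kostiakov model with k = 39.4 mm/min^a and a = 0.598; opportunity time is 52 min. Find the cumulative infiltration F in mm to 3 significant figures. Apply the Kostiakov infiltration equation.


Approach: apply the Kostiakov infiltration equation, F = k*t^a.
F = 39.4 * 52^0.598 = 418 mm
Therefore the cumulative infiltration F = 418 mm.


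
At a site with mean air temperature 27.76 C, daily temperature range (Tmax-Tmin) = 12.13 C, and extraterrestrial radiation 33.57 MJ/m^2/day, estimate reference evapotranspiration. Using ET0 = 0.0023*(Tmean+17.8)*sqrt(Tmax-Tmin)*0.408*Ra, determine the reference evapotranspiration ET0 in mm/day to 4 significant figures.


ET0 = 0.0023*(27.76+17.8)*sqrt(12.13)*0.408*33.57 = 4.999 mm/day
Therefore the reference evapotranspiration ET0 = 4.999 mm/day.


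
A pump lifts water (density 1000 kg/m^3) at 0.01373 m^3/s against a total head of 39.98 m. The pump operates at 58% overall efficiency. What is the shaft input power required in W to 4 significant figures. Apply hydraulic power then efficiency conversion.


Approach: apply hydraulic power then efficiency conversion, P = rho*g*Q*H; P_in = P/eta.
Step 1 — hydraulic power (P = rho*g*Q*H):
  P = 1000 * 9.81 * 0.01373 * 39.98 = 5384.96 W
Step 2 — input power: P_in = P/eta = 5384.96 / 0.58 = 9284 W
Therefore the shaft input power required = 9284 W.


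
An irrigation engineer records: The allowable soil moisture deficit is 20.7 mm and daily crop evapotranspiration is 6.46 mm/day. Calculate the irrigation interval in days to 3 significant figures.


Approach: apply the irrigation interval relation, interval = SMD / ETc.
interval = 20.7 / 6.46 = 3.20 days
Therefore the irrigation interval = 3.20 days.


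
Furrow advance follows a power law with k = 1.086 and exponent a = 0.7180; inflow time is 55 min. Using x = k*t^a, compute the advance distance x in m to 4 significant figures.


x = 1.086 * 55^0.7180 = 19.29 m
Therefore the advance distance x = 19.29 m.


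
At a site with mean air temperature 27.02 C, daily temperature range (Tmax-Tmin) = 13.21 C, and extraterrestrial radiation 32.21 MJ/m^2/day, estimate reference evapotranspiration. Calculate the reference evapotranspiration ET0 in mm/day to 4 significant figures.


Approach: apply the Hargreaves-Samani method, ET0 = 0.0023*(Tmean+17.8)*sqrt(Tmax-Tmin)*0.408*Ra.
ET0 = 0.0023*(27.02+17.8)*sqrt(13.21)*0.408*32.21 = 4.924 mm/day
Therefore the reference evapotranspiration ET0 = 4.924 mm/day.


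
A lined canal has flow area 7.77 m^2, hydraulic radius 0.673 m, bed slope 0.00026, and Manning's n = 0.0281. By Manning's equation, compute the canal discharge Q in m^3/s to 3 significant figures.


Approach: apply Manning's equation, Q = (1/n)*A*R^(2/3)*S^(1/2).
Q = (1/0.0281) * 7.77 * 0.673^(2/3) * 0.00026^(1/2) = 3.42 m^3/s
Therefore the canal discharge Q = 3.42 m^3/s.


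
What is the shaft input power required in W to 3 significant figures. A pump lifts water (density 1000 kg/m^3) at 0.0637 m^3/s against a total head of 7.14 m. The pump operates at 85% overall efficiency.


Approach: apply hydraulic power then efficiency conversion, P = rho*g*Q*H; P_in = P/eta.
Step 1 — hydraulic power (P = rho*g*Q*H):
  P = 1000 * 9.81 * 0.0637 * 7.14 = 4461.8 W
Step 2 — input power: P_in = P/eta = 4461.8 / 0.85 = 5250 W
Therefore the shaft input power required = 5250 W.


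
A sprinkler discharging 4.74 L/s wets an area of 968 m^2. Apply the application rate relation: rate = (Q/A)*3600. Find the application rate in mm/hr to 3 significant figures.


rate = (4.74 / 968) * 3600 = 17.6 mm/hr
Therefore the application rate = 17.6 mm/hr.


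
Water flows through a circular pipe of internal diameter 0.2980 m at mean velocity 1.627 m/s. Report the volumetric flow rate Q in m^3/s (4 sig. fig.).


Approach: apply the continuity equation for pipe flow, Q = A * v with A = pi*(D/2)^2.
A = pi*(0.2980/2)^2 = 0.0697465 m^2
Q = 0.0697465 * 1.627 = 0.1135 m^3/s
Therefore the volumetric flow rate Q = 0.1135 m^3/s.


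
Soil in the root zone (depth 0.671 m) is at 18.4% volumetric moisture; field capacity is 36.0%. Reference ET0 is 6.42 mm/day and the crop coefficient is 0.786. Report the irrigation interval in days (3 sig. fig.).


Approach: apply soil-water budget scheduling, SMD = (FC-theta)/100*depth*1000; ETc = ET0*Kc; interval = SMD/ETc.
Step 1 — soil moisture deficit:
  SMD = (36.0 - 18.4)/100 * 0.671 * 1000 = 118.10 mm
Step 2 — daily crop ET (ETc = ET0*Kc):
  ETc = 6.42 * 0.786 = 5.0461 mm/day
Step 3 — irrigation interval (SMD/ETc):
  interval = 118.10 / 5.0461 = 23.4 days
Therefore the irrigation interval = 23.4 days.


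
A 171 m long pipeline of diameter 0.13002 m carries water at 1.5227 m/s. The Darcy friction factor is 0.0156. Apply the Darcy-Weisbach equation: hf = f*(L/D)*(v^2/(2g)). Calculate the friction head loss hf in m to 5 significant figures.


hf = 0.0156 * (171/0.13002) * (1.5227^2 / (2*9.81))
hf = 2.4246 m
Therefore the friction head loss hf = 2.4246 m.


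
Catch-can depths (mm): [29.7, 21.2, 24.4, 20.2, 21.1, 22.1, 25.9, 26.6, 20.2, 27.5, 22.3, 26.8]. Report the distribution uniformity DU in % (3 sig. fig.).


Approach: apply the low-quarter distribution uniformity, DU = (mean of lowest quarter of readings / overall mean)*100.
sorted lowest 3 of 12: [20.2, 20.2, 21.1] -> mean = 20.500 mm
overall mean = 24.000 mm
DU = (20.500/24.000)*100 = 85.4 %
Therefore the distribution uniformity DU = 85.4 %.


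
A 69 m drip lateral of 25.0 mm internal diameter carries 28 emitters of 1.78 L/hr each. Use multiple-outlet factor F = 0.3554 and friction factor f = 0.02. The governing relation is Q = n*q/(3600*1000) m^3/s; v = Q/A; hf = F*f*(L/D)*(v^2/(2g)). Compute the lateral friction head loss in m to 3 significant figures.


Q = 28*1.78/(3600*1000) = 1.3844e-05 m^3/s
A = pi*(25.0e-3/2)^2 = 4.9087e-04 m^2, so v = Q/A = 0.028204 m/s
hf = 0.3554*0.02*(69/0.0250)*(0.028204^2/(2*9.81)) = 0.000795 m
Therefore the lateral friction head loss = 0.000795 m.


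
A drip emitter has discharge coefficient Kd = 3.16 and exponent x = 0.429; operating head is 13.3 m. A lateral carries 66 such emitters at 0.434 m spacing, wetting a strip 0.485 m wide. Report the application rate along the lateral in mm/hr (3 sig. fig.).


Approach: apply the emitter equation with a lateral mass balance, q = Kd*h^x; Q = n*q; rate = Q/(n*spacing*width).
Step 1 — single emitter flow (q = Kd*h^x):
  q = 3.16 * 13.3^0.429 = 9.5900 L/hr
Step 2 — total lateral flow: Q = 66 * 9.5900 = 632.94 L/hr
Step 3 — wetted area: A = 66 * 0.434 * 0.485 = 13.892 m^2
Step 4 — application rate: Q/A = 632.94/13.892 = 45.6 mm/hr
Therefore the application rate along the lateral = 45.6 mm/hr.


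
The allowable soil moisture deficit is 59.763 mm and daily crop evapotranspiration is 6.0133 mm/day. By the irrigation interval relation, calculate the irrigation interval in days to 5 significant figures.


Approach: apply the irrigation interval relation, interval = SMD / ETc.
interval = 59.763 / 6.0133 = 9.9385 days
Therefore the irrigation interval = 9.9385 days.


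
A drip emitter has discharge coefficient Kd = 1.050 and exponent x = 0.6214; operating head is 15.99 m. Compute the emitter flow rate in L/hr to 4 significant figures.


Approach: apply the emitter characteristic equation, q = Kd * h^x.
q = 1.050 * 15.99^0.6214 = 5.878 L/hr
Therefore the emitter flow rate = 5.878 L/hr.


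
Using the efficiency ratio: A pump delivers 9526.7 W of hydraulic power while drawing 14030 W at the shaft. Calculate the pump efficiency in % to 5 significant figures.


Approach: apply the efficiency ratio, eta = (P_out/P_in)*100.
eta = (9526.7 / 14030) * 100 = 67.902 %
Therefore the pump efficiency = 67.902 %.


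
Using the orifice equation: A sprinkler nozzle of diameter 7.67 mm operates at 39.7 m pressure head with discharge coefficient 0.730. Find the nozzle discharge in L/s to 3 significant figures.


Approach: apply the orifice equation, Q = Cd*A*sqrt(2*g*h), A = pi*(d/2)^2.
A = pi*(7.67e-3/2)^2 = 4.6204e-05 m^2
Q = 0.730 * 4.6204e-05 * sqrt(2*9.81*39.7) * 1000 = 0.941 L/s
Therefore the nozzle discharge = 0.941 L/s.


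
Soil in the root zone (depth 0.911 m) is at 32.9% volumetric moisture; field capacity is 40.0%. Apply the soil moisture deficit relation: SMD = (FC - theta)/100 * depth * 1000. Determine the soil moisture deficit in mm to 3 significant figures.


SMD = (40.0 - 32.9)/100 * 0.911 * 1000 = 64.7 mm
Therefore the soil moisture deficit = 64.7 mm.


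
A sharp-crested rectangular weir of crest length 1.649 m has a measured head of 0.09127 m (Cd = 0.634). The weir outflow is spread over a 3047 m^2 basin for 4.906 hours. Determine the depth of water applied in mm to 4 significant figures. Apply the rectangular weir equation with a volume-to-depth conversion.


Approach: apply the rectangular weir equation with a volume-to-depth conversion, Q = (2/3)*Cd*L*sqrt(2g)*H^1.5; d = Q*t/A * 1000.
Step 1 — weir discharge:
  Q = (2/3)*0.634*1.649*sqrt(2*9.81)*0.09127^1.5 = 0.0851256 m^3/s
Step 2 — volume: V = 0.0851256 * 4.906*3600 = 1503.45 m^3
Step 3 — depth: d = V/A * 1000 = 1503.45/3047 * 1000 = 493.4 mm
Therefore the depth of water applied = 493.4 mm.


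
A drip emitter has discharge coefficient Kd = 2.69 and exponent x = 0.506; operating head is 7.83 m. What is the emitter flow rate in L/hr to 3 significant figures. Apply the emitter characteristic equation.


Approach: apply the emitter characteristic equation, q = Kd * h^x.
q = 2.69 * 7.83^0.506 = 7.62 L/hr
Therefore the emitter flow rate = 7.62 L/hr.


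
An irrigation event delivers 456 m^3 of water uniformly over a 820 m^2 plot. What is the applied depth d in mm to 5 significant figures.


Approach: apply depth from volume over area, d = (V/A)*1000.
d = (456 / 820) * 1000 = 556.10 mm
Therefore the applied depth d = 556.10 mm.


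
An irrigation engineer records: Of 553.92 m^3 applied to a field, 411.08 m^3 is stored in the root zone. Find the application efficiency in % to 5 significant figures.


Approach: apply the application efficiency ratio, Ea = (stored/applied)*100.
Ea = (411.08/553.92)*100 = 74.213 %
Therefore the application efficiency = 74.213 %.


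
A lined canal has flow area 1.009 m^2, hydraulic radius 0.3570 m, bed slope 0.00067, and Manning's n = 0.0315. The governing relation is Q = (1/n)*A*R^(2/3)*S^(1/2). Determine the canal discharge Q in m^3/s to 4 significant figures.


Q = (1/0.0315) * 1.009 * 0.3570^(2/3) * 0.00067^(1/2) = 0.4173 m^3/s
Therefore the canal discharge Q = 0.4173 m^3/s.


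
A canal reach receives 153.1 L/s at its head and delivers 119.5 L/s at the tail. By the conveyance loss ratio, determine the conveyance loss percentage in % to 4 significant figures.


Approach: apply the conveyance loss ratio, loss% = ((Q_head - Q_tail)/Q_head)*100.
loss = ((153.1 - 119.5)/153.1)*100 = 21.95 %
Therefore the conveyance loss percentage = 21.95 %.


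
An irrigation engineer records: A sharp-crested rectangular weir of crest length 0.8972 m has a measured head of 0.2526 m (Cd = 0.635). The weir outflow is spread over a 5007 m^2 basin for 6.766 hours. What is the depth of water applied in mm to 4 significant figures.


Approach: apply the rectangular weir equation with a volume-to-depth conversion, Q = (2/3)*Cd*L*sqrt(2g)*H^1.5; d = Q*t/A * 1000.
Step 1 — weir discharge:
  Q = (2/3)*0.635*0.8972*sqrt(2*9.81)*0.2526^1.5 = 0.213585 m^3/s
Step 2 — volume: V = 0.213585 * 6.766*3600 = 5202.42 m^3
Step 3 — depth: d = V/A * 1000 = 5202.42/5007 * 1000 = 1039 mm
Therefore the depth of water applied = 1039 mm.


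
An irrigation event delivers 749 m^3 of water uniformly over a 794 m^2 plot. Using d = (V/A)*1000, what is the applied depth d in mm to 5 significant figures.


d = (749 / 794) * 1000 = 943.32 mm
Therefore the applied depth d = 943.32 mm.


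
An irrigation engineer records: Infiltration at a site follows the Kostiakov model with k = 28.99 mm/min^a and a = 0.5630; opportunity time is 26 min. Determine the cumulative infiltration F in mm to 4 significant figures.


Approach: apply the Kostiakov infiltration equation, F = k*t^a.
F = 28.99 * 26^0.5630 = 181.5 mm
Therefore the cumulative infiltration F = 181.5 mm.


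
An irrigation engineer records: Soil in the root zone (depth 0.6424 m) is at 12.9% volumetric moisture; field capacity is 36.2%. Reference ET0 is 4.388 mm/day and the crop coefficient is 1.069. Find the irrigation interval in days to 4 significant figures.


Approach: apply soil-water budget scheduling, SMD = (FC-theta)/100*depth*1000; ETc = ET0*Kc; interval = SMD/ETc.
Step 1 — soil moisture deficit:
  SMD = (36.2 - 12.9)/100 * 0.6424 * 1000 = 149.679 mm
Step 2 — daily crop ET (ETc = ET0*Kc):
  ETc = 4.388 * 1.069 = 4.69077 mm/day
Step 3 — irrigation interval (SMD/ETc):
  interval = 149.679 / 4.69077 = 31.91 days
Therefore the irrigation interval = 31.91 days.


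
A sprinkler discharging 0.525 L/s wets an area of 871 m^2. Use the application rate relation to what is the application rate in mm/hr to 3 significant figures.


Approach: apply the application rate relation, rate = (Q/A)*3600.
rate = (0.525 / 871) * 3600 = 2.17 mm/hr
Therefore the application rate = 2.17 mm/hr.


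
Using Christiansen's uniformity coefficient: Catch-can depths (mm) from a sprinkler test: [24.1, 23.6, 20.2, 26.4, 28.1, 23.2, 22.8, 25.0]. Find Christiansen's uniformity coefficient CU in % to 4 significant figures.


Approach: apply Christiansen's uniformity coefficient, CU = (1 - mean_abs_deviation/mean)*100.
mean = 24.1750 mm
mean |d_i - mean| = 1.74375 mm
CU = (1 - 1.74375/24.1750)*100 = 92.79 %
Therefore Christiansen's uniformity coefficient CU = 92.79 %.


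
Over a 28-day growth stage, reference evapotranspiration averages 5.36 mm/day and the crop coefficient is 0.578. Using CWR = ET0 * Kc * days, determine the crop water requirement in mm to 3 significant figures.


CWR = 5.36 * 0.578 * 28 = 86.7 mm
Therefore the crop water requirement = 86.7 mm.


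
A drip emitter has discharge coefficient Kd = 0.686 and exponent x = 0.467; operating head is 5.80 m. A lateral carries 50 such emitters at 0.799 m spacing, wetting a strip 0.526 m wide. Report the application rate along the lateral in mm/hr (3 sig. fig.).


Approach: apply the emitter equation with a lateral mass balance, q = Kd*h^x; Q = n*q; rate = Q/(n*spacing*width).
Step 1 — single emitter flow (q = Kd*h^x):
  q = 0.686 * 5.80^0.467 = 1.5590 L/hr
Step 2 — total lateral flow: Q = 50 * 1.5590 = 77.950 L/hr
Step 3 — wetted area: A = 50 * 0.799 * 0.526 = 21.014 m^2
Step 4 — application rate: Q/A = 77.950/21.014 = 3.71 mm/hr
Therefore the application rate along the lateral = 3.71 mm/hr.


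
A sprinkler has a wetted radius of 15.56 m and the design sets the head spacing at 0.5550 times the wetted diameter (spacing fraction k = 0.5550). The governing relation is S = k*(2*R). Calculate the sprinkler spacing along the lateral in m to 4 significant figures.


S = 0.5550 * (2 * 15.56) = 17.27 m
Therefore the sprinkler spacing along the lateral = 17.27 m.


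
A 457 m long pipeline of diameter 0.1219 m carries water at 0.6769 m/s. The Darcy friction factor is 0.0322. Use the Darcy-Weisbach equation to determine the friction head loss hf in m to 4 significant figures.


Approach: apply the Darcy-Weisbach equation, hf = f*(L/D)*(v^2/(2g)).
hf = 0.0322 * (457/0.1219) * (0.6769^2 / (2*9.81))
hf = 2.819 m
Therefore the friction head loss hf = 2.819 m.


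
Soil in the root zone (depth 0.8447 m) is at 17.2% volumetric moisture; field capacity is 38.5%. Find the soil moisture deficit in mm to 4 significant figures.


Approach: apply the soil moisture deficit relation, SMD = (FC - theta)/100 * depth * 1000.
SMD = (38.5 - 17.2)/100 * 0.8447 * 1000 = 179.9 mm
Therefore the soil moisture deficit = 179.9 mm.


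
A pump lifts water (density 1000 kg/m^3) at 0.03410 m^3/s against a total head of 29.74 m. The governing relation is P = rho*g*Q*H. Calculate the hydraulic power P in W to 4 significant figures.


P = 1000 * 9.81 * 0.03410 * 29.74 = 9949 W
Therefore the hydraulic power P = 9949 W.


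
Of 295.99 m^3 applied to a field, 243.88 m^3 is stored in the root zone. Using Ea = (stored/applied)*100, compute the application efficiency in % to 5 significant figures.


Ea = (243.88/295.99)*100 = 82.395 %
Therefore the application efficiency = 82.395 %.


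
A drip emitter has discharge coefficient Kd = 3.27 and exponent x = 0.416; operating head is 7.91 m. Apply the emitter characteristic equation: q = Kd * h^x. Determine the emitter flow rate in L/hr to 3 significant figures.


q = 3.27 * 7.91^0.416 = 7.73 L/hr
Therefore the emitter flow rate = 7.73 L/hr.


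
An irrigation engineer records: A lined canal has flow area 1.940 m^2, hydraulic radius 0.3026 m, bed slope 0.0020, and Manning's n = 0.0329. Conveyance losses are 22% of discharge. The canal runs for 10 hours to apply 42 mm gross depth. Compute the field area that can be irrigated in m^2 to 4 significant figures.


Approach: apply Manning's equation with a conveyance and depth budget, Q = (1/n)*A*R^(2/3)*S^(1/2); Q_field = Q*(1-loss); Area = Q_field*t/(d/1000).
Step 1 — canal discharge (Manning's equation):
  Q = (1/0.0329) * 1.940 * 0.3026^(2/3) * 0.0020^(1/2) = 1.18859 m^3/s
Step 2 — delivered flow: Q_field = 1.18859*(1 - 22/100) = 0.927103 m^3/s
Step 3 — volume delivered: V = 0.927103 * 10*3600 = 33375.7 m^3
Step 4 — area served: A = V / (depth/1000) = 33375.7 / 0.042 = 794700 m^2
Therefore the field area that can be irrigated = 794700 m^2.


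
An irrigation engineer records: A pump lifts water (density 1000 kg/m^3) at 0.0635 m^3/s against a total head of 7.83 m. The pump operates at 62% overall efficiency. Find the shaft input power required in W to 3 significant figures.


Approach: apply hydraulic power then efficiency conversion, P = rho*g*Q*H; P_in = P/eta.
Step 1 — hydraulic power (P = rho*g*Q*H):
  P = 1000 * 9.81 * 0.0635 * 7.83 = 4877.6 W
Step 2 — input power: P_in = P/eta = 4877.6 / 0.62 = 7870 W
Therefore the shaft input power required = 7870 W.


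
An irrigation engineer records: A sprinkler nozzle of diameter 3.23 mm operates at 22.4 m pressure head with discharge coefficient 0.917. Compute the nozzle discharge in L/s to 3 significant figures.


Approach: apply the orifice equation, Q = Cd*A*sqrt(2*g*h), A = pi*(d/2)^2.
A = pi*(3.23e-3/2)^2 = 8.1940e-06 m^2
Q = 0.917 * 8.1940e-06 * sqrt(2*9.81*22.4) * 1000 = 0.158 L/s
Therefore the nozzle discharge = 0.158 L/s.


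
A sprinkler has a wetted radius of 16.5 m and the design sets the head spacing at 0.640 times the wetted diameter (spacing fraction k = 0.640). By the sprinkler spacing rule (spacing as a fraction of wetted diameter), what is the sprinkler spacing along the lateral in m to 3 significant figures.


Approach: apply the sprinkler spacing rule (spacing as a fraction of wetted diameter), S = k*(2*R).
S = 0.640 * (2 * 16.5) = 21.1 m
Therefore the sprinkler spacing along the lateral = 21.1 m.


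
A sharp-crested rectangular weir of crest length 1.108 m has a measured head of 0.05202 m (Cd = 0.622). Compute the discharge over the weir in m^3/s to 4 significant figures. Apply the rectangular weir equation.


Approach: apply the rectangular weir equation, Q = (2/3)*Cd*L*sqrt(2g)*H^1.5.
Q = (2/3)*0.622*1.108*sqrt(2*9.81)*0.05202^1.5 = 0.02415 m^3/s
Therefore the discharge over the weir = 0.02415 m^3/s.


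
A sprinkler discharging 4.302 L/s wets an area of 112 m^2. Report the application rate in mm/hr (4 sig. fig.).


Approach: apply the application rate relation, rate = (Q/A)*3600.
rate = (4.302 / 112) * 3600 = 138.3 mm/hr
Therefore the application rate = 138.3 mm/hr.


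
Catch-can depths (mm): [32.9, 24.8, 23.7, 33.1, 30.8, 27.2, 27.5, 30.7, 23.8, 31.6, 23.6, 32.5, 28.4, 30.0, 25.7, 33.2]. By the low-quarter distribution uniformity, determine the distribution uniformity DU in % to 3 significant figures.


Approach: apply the low-quarter distribution uniformity, DU = (mean of lowest quarter of readings / overall mean)*100.
sorted lowest 4 of 16: [23.6, 23.7, 23.8, 24.8] -> mean = 23.975 mm
overall mean = 28.719 mm
DU = (23.975/28.719)*100 = 83.5 %
Therefore the distribution uniformity DU = 83.5 %.


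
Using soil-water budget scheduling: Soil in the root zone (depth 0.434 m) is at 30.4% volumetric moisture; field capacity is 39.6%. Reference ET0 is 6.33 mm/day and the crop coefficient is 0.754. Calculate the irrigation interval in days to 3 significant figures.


Approach: apply soil-water budget scheduling, SMD = (FC-theta)/100*depth*1000; ETc = ET0*Kc; interval = SMD/ETc.
Step 1 — soil moisture deficit:
  SMD = (39.6 - 30.4)/100 * 0.434 * 1000 = 39.928 mm
Step 2 — daily crop ET (ETc = ET0*Kc):
  ETc = 6.33 * 0.754 = 4.7728 mm/day
Step 3 — irrigation interval (SMD/ETc):
  interval = 39.928 / 4.7728 = 8.37 days
Therefore the irrigation interval = 8.37 days.


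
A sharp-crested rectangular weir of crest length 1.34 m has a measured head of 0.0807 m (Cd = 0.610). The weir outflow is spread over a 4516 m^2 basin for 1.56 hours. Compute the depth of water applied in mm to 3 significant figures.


Approach: apply the rectangular weir equation with a volume-to-depth conversion, Q = (2/3)*Cd*L*sqrt(2g)*H^1.5; d = Q*t/A * 1000.
Step 1 — weir discharge:
  Q = (2/3)*0.610*1.34*sqrt(2*9.81)*0.0807^1.5 = 0.055335 m^3/s
Step 2 — volume: V = 0.055335 * 1.56*3600 = 310.76 m^3
Step 3 — depth: d = V/A * 1000 = 310.76/4516 * 1000 = 68.8 mm
Therefore the depth of water applied = 68.8 mm.


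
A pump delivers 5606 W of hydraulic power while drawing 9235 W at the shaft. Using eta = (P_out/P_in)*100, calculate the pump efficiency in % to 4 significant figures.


eta = (5606 / 9235) * 100 = 60.70 %
Therefore the pump efficiency = 60.70 %.


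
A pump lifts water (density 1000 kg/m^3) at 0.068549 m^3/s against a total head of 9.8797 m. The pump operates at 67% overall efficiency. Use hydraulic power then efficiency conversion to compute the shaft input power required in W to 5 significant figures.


Approach: apply hydraulic power then efficiency conversion, P = rho*g*Q*H; P_in = P/eta.
Step 1 — hydraulic power (P = rho*g*Q*H):
  P = 1000 * 9.81 * 0.068549 * 9.8797 = 6643.759 W
Step 2 — input power: P_in = P/eta = 6643.759 / 0.67 = 9916.1 W
Therefore the shaft input power required = 9916.1 W.


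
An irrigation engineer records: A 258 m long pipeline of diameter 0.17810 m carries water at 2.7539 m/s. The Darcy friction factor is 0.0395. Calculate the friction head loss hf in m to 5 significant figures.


Approach: apply the Darcy-Weisbach equation, hf = f*(L/D)*(v^2/(2g)).
hf = 0.0395 * (258/0.17810) * (2.7539^2 / (2*9.81))
hf = 22.118 m
Therefore the friction head loss hf = 22.118 m.


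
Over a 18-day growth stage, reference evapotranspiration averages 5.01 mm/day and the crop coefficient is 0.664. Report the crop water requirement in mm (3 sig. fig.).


Approach: apply the crop water requirement relation, CWR = ET0 * Kc * days.
CWR = 5.01 * 0.664 * 18 = 59.9 mm
Therefore the crop water requirement = 59.9 mm.


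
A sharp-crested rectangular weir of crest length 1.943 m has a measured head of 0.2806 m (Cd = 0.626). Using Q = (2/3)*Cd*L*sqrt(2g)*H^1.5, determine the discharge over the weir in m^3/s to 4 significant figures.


Q = (2/3)*0.626*1.943*sqrt(2*9.81)*0.2806^1.5 = 0.5339 m^3/s
Therefore the discharge over the weir = 0.5339 m^3/s.


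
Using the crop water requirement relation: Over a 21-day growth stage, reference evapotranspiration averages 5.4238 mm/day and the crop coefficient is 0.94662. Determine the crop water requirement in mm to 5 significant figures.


Approach: apply the crop water requirement relation, CWR = ET0 * Kc * days.
CWR = 5.4238 * 0.94662 * 21 = 107.82 mm
Therefore the crop water requirement = 107.82 mm.


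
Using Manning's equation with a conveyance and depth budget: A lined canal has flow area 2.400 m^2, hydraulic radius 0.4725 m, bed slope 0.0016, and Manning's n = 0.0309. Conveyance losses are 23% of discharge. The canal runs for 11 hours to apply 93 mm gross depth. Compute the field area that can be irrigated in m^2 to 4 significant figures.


Approach: apply Manning's equation with a conveyance and depth budget, Q = (1/n)*A*R^(2/3)*S^(1/2); Q_field = Q*(1-loss); Area = Q_field*t/(d/1000).
Step 1 — canal discharge (Manning's equation):
  Q = (1/0.0309) * 2.400 * 0.4725^(2/3) * 0.0016^(1/2) = 1.88472 m^3/s
Step 2 — delivered flow: Q_field = 1.88472*(1 - 23/100) = 1.45124 m^3/s
Step 3 — volume delivered: V = 1.45124 * 11*3600 = 57468.9 m^3
Step 4 — area served: A = V / (depth/1000) = 57468.9 / 0.093 = 617900 m^2
Therefore the field area that can be irrigated = 617900 m^2.


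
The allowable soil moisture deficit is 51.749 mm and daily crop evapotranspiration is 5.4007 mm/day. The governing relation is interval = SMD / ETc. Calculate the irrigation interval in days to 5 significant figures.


interval = 51.749 / 5.4007 = 9.5819 days
Therefore the irrigation interval = 9.5819 days.


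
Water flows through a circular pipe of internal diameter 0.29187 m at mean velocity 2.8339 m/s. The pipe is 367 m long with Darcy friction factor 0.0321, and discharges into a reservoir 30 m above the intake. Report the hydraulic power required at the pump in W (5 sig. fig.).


Approach: apply continuity + Darcy-Weisbach + hydraulic power, Q = A*v; hf = f*(L/D)*(v^2/(2g)); H = static + hf; P = rho*g*Q*H.
Step 1 — flow rate (continuity, Q = A*v):
  A = pi*(0.29187/2)^2 = 0.06690657 m^2
  Q = 0.06690657 * 2.8339 = 0.1896065 m^3/s
Step 2 — friction head loss (Darcy-Weisbach):
  hf = 0.0321 * (367/0.29187) * (2.8339^2 / (2*9.81))
  hf = 16.52158 m
Step 3 — total head: H = 30 + 16.52158 = 46.52158 m
Step 4 — hydraulic power (P = rho*g*Q*H):
  P = 1000 * 9.81 * 0.1896065 * 46.52158 = 86532 W
Therefore the hydraulic power required at the pump = 86532 W.


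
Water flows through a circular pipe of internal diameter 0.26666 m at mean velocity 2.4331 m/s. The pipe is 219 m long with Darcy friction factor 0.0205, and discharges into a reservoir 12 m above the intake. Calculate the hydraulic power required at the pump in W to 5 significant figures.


Approach: apply continuity + Darcy-Weisbach + hydraulic power, Q = A*v; hf = f*(L/D)*(v^2/(2g)); H = static + hf; P = rho*g*Q*H.
Step 1 — flow rate (continuity, Q = A*v):
  A = pi*(0.26666/2)^2 = 0.05584774 m^2
  Q = 0.05584774 * 2.4331 = 0.1358831 m^3/s
Step 2 — friction head loss (Darcy-Weisbach):
  hf = 0.0205 * (219/0.26666) * (2.4331^2 / (2*9.81))
  hf = 5.079968 m
Step 3 — total head: H = 12 + 5.079968 = 17.07997 m
Step 4 — hydraulic power (P = rho*g*Q*H):
  P = 1000 * 9.81 * 0.1358831 * 17.07997 = 22768 W
Therefore the hydraulic power required at the pump = 22768 W.


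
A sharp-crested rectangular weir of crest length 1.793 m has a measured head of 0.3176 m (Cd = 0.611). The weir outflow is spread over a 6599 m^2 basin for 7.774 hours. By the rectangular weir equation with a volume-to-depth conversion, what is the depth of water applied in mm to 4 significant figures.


Approach: apply the rectangular weir equation with a volume-to-depth conversion, Q = (2/3)*Cd*L*sqrt(2g)*H^1.5; d = Q*t/A * 1000.
Step 1 — weir discharge:
  Q = (2/3)*0.611*1.793*sqrt(2*9.81)*0.3176^1.5 = 0.579029 m^3/s
Step 2 — volume: V = 0.579029 * 7.774*3600 = 16204.9 m^3
Step 3 — depth: d = V/A * 1000 = 16204.9/6599 * 1000 = 2456 mm
Therefore the depth of water applied = 2456 mm.


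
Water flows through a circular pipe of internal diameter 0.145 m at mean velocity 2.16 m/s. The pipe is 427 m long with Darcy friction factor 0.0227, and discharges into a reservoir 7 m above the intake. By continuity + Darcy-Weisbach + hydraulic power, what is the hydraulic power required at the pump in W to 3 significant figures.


Approach: apply continuity + Darcy-Weisbach + hydraulic power, Q = A*v; hf = f*(L/D)*(v^2/(2g)); H = static + hf; P = rho*g*Q*H.
Step 1 — flow rate (continuity, Q = A*v):
  A = pi*(0.145/2)^2 = 0.016513 m^2
  Q = 0.016513 * 2.16 = 0.035668 m^3/s
Step 2 — friction head loss (Darcy-Weisbach):
  hf = 0.0227 * (427/0.145) * (2.16^2 / (2*9.81))
  hf = 15.896 m
Step 3 — total head: H = 7 + 15.896 = 22.896 m
Step 4 — hydraulic power (P = rho*g*Q*H):
  P = 1000 * 9.81 * 0.035668 * 22.896 = 8010 W
Therefore the hydraulic power required at the pump = 8010 W.


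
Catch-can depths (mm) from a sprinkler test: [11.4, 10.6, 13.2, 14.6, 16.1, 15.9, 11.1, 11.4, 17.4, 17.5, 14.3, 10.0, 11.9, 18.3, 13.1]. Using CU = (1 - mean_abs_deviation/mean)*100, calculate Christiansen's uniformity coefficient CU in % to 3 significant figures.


mean = 13.787 mm
mean |d_i - mean| = 2.3458 mm
CU = (1 - 2.3458/13.787)*100 = 83.0 %
Therefore Christiansen's uniformity coefficient CU = 83.0 %.


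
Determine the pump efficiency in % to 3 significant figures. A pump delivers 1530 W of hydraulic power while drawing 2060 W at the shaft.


Approach: apply the efficiency ratio, eta = (P_out/P_in)*100.
eta = (1530 / 2060) * 100 = 74.3 %
Therefore the pump efficiency = 74.3 %.


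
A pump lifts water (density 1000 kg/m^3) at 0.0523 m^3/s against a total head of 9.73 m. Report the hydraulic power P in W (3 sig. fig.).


Approach: apply the hydraulic power relation, P = rho*g*Q*H.
P = 1000 * 9.81 * 0.0523 * 9.73 = 4990 W
Therefore the hydraulic power P = 4990 W.


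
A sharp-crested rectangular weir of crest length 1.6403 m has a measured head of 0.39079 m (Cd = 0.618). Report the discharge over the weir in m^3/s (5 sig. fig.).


Approach: apply the rectangular weir equation, Q = (2/3)*Cd*L*sqrt(2g)*H^1.5.
Q = (2/3)*0.618*1.6403*sqrt(2*9.81)*0.39079^1.5 = 0.73128 m^3/s
Therefore the discharge over the weir = 0.73128 m^3/s.


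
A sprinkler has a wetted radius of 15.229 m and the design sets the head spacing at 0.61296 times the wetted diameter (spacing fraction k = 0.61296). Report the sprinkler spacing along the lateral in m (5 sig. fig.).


Approach: apply the sprinkler spacing rule (spacing as a fraction of wetted diameter), S = k*(2*R).
S = 0.61296 * (2 * 15.229) = 18.670 m
Therefore the sprinkler spacing along the lateral = 18.670 m.


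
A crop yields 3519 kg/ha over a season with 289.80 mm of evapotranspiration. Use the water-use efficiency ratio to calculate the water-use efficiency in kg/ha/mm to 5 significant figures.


Approach: apply the water-use efficiency ratio, WUE = yield/ET.
WUE = 3519 / 289.80 = 12.143 kg/ha/mm
Therefore the water-use efficiency = 12.143 kg/ha/mm.


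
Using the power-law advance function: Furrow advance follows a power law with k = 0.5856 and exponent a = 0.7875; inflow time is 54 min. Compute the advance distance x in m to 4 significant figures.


Approach: apply the power-law advance function, x = k*t^a.
x = 0.5856 * 54^0.7875 = 13.55 m
Therefore the advance distance x = 13.55 m.


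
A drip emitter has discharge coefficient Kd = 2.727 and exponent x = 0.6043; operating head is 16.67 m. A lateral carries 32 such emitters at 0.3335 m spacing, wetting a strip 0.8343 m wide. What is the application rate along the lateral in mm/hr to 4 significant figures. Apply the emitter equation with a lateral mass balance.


Approach: apply the emitter equation with a lateral mass balance, q = Kd*h^x; Q = n*q; rate = Q/(n*spacing*width).
Step 1 — single emitter flow (q = Kd*h^x):
  q = 2.727 * 16.67^0.6043 = 14.9314 L/hr
Step 2 — total lateral flow: Q = 32 * 14.9314 = 477.805 L/hr
Step 3 — wetted area: A = 32 * 0.3335 * 0.8343 = 8.90365 m^2
Step 4 — application rate: Q/A = 477.805/8.90365 = 53.66 mm/hr
Therefore the application rate along the lateral = 53.66 mm/hr.


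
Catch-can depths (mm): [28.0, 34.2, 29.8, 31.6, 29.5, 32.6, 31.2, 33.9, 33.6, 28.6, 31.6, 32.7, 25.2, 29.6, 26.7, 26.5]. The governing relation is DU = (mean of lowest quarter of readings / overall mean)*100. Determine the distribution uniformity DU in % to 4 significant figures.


sorted lowest 4 of 16: [25.2, 26.5, 26.7, 28.0] -> mean = 26.6000 mm
overall mean = 30.3313 mm
DU = (26.6000/30.3313)*100 = 87.70 %
Therefore the distribution uniformity DU = 87.70 %.


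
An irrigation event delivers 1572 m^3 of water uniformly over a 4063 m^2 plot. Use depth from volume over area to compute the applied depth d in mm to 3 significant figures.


Approach: apply depth from volume over area, d = (V/A)*1000.
d = (1572 / 4063) * 1000 = 387 mm
Therefore the applied depth d = 387 mm.


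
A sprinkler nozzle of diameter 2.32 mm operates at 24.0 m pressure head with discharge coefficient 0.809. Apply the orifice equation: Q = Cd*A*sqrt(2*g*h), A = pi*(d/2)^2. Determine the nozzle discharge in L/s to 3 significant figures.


A = pi*(2.32e-3/2)^2 = 4.2273e-06 m^2
Q = 0.809 * 4.2273e-06 * sqrt(2*9.81*24.0) * 1000 = 0.0742 L/s
Therefore the nozzle discharge = 0.0742 L/s.


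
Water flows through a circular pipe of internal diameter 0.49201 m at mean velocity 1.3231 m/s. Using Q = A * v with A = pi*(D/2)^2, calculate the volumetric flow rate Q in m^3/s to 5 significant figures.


A = pi*(0.49201/2)^2 = 0.1901243 m^2
Q = 0.1901243 * 1.3231 = 0.25155 m^3/s
Therefore the volumetric flow rate Q = 0.25155 m^3/s.


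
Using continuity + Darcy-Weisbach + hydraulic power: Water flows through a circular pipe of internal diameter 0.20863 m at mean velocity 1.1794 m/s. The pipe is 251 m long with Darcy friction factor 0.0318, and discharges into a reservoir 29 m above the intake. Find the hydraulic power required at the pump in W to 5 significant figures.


Approach: apply continuity + Darcy-Weisbach + hydraulic power, Q = A*v; hf = f*(L/D)*(v^2/(2g)); H = static + hf; P = rho*g*Q*H.
Step 1 — flow rate (continuity, Q = A*v):
  A = pi*(0.20863/2)^2 = 0.03418562 m^2
  Q = 0.03418562 * 1.1794 = 0.04031851 m^3/s
Step 2 — friction head loss (Darcy-Weisbach):
  hf = 0.0318 * (251/0.20863) * (1.1794^2 / (2*9.81))
  hf = 2.712360 m
Step 3 — total head: H = 29 + 2.712360 = 31.71236 m
Step 4 — hydraulic power (P = rho*g*Q*H):
  P = 1000 * 9.81 * 0.04031851 * 31.71236 = 12543 W
Therefore the hydraulic power required at the pump = 12543 W.


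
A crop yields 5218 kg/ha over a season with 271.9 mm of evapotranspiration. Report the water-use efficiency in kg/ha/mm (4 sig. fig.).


Approach: apply the water-use efficiency ratio, WUE = yield/ET.
WUE = 5218 / 271.9 = 19.19 kg/ha/mm
Therefore the water-use efficiency = 19.19 kg/ha/mm.


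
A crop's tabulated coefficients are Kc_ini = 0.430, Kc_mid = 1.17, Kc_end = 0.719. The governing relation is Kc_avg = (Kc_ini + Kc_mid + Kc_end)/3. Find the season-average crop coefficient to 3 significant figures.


Kc_avg = (0.430 + 1.17 + 0.719)/3 = 0.773
Therefore the season-average crop coefficient = 0.773.


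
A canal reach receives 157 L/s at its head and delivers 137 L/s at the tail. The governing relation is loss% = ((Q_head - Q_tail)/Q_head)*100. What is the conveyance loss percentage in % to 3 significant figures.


loss = ((157 - 137)/157)*100 = 12.7 %
Therefore the conveyance loss percentage = 12.7 %.


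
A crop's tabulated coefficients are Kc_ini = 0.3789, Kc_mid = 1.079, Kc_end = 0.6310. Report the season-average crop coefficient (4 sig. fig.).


Approach: apply a simple seasonal average, Kc_avg = (Kc_ini + Kc_mid + Kc_end)/3.
Kc_avg = (0.3789 + 1.079 + 0.6310)/3 = 0.6963
Therefore the season-average crop coefficient = 0.6963.


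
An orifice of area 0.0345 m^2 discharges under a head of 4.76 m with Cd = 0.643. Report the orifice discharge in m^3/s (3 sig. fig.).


Approach: apply the orifice equation, Q = Cd*A*sqrt(2*g*h).
Q = 0.643 * 0.0345 * sqrt(2*9.81*4.76) = 0.214 m^3/s
Therefore the orifice discharge = 0.214 m^3/s.


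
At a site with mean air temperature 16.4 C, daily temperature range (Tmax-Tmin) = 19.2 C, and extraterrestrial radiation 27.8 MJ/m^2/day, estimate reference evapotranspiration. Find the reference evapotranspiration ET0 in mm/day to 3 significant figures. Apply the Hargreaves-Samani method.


Approach: apply the Hargreaves-Samani method, ET0 = 0.0023*(Tmean+17.8)*sqrt(Tmax-Tmin)*0.408*Ra.
ET0 = 0.0023*(16.4+17.8)*sqrt(19.2)*0.408*27.8 = 3.91 mm/day
Therefore the reference evapotranspiration ET0 = 3.91 mm/day.


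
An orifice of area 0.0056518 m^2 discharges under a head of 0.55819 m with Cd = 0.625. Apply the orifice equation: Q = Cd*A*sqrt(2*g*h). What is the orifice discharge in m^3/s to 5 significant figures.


Q = 0.625 * 0.0056518 * sqrt(2*9.81*0.55819) = 0.011690 m^3/s
Therefore the orifice discharge = 0.011690 m^3/s.


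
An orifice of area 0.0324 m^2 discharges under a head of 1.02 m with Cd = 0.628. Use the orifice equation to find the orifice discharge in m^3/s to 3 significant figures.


Approach: apply the orifice equation, Q = Cd*A*sqrt(2*g*h).
Q = 0.628 * 0.0324 * sqrt(2*9.81*1.02) = 0.0910 m^3/s
Therefore the orifice discharge = 0.0910 m^3/s.


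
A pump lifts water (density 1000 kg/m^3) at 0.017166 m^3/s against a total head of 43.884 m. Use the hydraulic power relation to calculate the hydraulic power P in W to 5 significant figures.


Approach: apply the hydraulic power relation, P = rho*g*Q*H.
P = 1000 * 9.81 * 0.017166 * 43.884 = 7390.0 W
Therefore the hydraulic power P = 7390.0 W.


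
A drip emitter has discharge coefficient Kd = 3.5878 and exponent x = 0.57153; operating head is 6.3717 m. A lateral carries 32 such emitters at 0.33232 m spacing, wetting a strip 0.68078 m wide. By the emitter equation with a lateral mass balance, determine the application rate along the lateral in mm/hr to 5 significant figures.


Approach: apply the emitter equation with a lateral mass balance, q = Kd*h^x; Q = n*q; rate = Q/(n*spacing*width).
Step 1 — single emitter flow (q = Kd*h^x):
  q = 3.5878 * 6.3717^0.57153 = 10.33914 L/hr
Step 2 — total lateral flow: Q = 32 * 10.33914 = 330.8524 L/hr
Step 3 — wetted area: A = 32 * 0.33232 * 0.68078 = 7.239578 m^2
Step 4 — application rate: Q/A = 330.8524/7.239578 = 45.701 mm/hr
Therefore the application rate along the lateral = 45.701 mm/hr.


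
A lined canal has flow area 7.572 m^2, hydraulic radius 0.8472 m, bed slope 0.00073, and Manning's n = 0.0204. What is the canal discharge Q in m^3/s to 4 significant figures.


Approach: apply Manning's equation, Q = (1/n)*A*R^(2/3)*S^(1/2).
Q = (1/0.0204) * 7.572 * 0.8472^(2/3) * 0.00073^(1/2) = 8.979 m^3/s
Therefore the canal discharge Q = 8.979 m^3/s.
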